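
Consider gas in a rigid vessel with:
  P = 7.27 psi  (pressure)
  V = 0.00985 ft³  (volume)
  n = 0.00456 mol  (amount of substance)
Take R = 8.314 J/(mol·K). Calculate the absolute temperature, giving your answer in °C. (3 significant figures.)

From the ideal-gas law: T = PV/(nR).
P = 7.27 psi = 50125 Pa; V = 0.00985 ft³ = 2.789×10^-4 m³; n = 0.00456 mol; R = 8.314 J/(mol·K).
T = 368.8 K
368.8 K − 273.15 = 95.62 °C

95.6 °C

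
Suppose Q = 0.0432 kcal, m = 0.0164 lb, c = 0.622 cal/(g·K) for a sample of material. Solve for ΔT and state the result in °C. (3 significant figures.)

Rearranging: ΔT = Q/(m·c).
Q = 0.0432 kcal = 180.7 J; m = 0.0164 lb = 0.007439 kg; c = 0.622 cal/(g·K) = 2602 J/(kg·K).
ΔT = 9.336 K
Since 1 °C = 1 K, 9.336 °C.

9.34 °C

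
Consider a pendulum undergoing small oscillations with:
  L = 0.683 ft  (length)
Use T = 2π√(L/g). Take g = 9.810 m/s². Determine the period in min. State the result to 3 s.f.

Directly: T = 2π√(L/g).
L = 0.683 ft = 0.2082 m; g = 9.810 m/s².
T = 0.9153 s
0.9153 s × (1 min / 60.00 s) = 0.01525 min

0.0153 min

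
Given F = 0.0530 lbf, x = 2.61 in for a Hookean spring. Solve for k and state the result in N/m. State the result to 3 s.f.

Rearranging: k = F/x.
F = 0.0530 lbf = 0.2358 N; x = 2.61 in = 0.06629 m.
k = 3.556 N/m

3.56 N/m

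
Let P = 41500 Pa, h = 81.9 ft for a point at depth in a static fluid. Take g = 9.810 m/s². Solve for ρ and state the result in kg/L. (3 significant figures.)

0.169 kg/L

Rearranging P = ρ·g·h for ρ: ρ = P/(g·h).
P = 41500 Pa; h = 81.9 ft = 24.96 m; g = 9.810 m/s².
ρ = 169.5 kg/m³
169.5 kg/m³ × (1 kg/L / 1000 kg/m³) = 0.1695 kg/L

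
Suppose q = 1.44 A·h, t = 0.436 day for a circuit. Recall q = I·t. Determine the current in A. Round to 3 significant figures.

0.138 A

Rearranging: I = q/t.
q = 1.44 A·h = 5184 C; t = 0.436 day = 37670 s.
I = 0.1376 A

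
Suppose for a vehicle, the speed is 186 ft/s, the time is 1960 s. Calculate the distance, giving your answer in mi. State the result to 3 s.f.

Rearranging v = d/t for d: d = v·t.
v = 186 ft/s = 56.69 m/s; t = 1960 s.
d = 1.111×10^5 m
1.111×10^5 m × (1 mi / 1609 m) = 69.05 mi

69.0 mi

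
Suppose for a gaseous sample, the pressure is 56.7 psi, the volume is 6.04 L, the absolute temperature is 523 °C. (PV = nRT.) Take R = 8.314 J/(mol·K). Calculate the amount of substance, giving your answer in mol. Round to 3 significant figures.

Solving PV = nRT for n: n = PV/(RT).
P = 56.7 psi = 3.909×10^5 Pa; V = 6.04 L = 0.006040 m³; T = 523 °C = 796.1 K; R = 8.314 J/(mol·K).
n = 0.3567 mol

0.357 mol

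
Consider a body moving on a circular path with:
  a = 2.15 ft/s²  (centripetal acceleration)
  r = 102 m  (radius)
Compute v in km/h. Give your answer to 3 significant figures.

Rearranging: v = √(a·r).
a = 2.15 ft/s² = 0.6553 m/s²; r = 102 m.
v = 8.176 m/s
8.176 m/s × (1 km/h / 0.2778 m/s) = 29.43 km/h

29.4 km/h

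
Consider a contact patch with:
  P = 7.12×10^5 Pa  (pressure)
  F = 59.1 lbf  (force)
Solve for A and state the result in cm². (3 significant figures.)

3.69 cm²

Solving P = F/A for A: A = F/P.
P = 7.12×10^5 Pa; F = 59.1 lbf = 262.9 N.
A = 3.692×10^-4 m²
3.692×10^-4 m² × (1 cm² / 1.000×10^-4 m²) = 3.692 cm²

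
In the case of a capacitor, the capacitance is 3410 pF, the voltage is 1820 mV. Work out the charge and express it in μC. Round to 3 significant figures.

Rearranging: Q = CV.
C = 3410 pF = 3.410×10^-9 F; V = 1820 mV = 1.820 V.
Q = 6.206×10^-9 C  (the unit combination reduces to A·s = C)
6.206×10^-9 C × (1 μC / 1.000×10^-6 C) = 0.006206 μC

0.00621 μC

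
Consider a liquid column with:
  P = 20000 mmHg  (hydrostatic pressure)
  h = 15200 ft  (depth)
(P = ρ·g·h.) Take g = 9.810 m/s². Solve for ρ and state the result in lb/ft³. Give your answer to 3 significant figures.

3.66 lb/ft³

Rearranging P = ρ·g·h for ρ: ρ = P/(g·h).
P = 20000 mmHg = 2.666×10^6 Pa; h = 15200 ft = 4633 m; g = 9.810 m/s².
ρ = 58.67 kg/m³
58.67 kg/m³ × (1 lb/ft³ / 16.02 kg/m³) = 3.663 lb/ft³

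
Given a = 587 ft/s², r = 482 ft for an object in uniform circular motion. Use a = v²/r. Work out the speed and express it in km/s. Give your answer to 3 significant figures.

Solving a = v²/r for v: v = √(a·r).
a = 587 ft/s² = 178.9 m/s²; r = 482 ft = 146.9 m.
v = 162.1 m/s
162.1 m/s × (1 km/s / 1000 m/s) = 0.1621 km/s

0.162 km/s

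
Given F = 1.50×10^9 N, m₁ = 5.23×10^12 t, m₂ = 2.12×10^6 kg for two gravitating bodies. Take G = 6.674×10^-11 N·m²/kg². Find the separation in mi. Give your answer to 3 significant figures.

0.0138 mi

From Newton's law of gravitation: r = √(G·m₁m₂/F).
F = 1.50×10^9 N; m₁ = 5.23×10^12 t = 5.230×10^15 kg; m₂ = 2.12×10^6 kg; G = 6.674×10^-11 N·m²/kg².
r = 22.21 m
22.21 m × (1 mi / 1609 m) = 0.01380 mi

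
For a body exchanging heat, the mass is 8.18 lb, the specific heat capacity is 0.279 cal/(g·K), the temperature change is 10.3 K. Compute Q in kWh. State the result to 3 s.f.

0.0124 kWh

Q is given directly by: Q = mcΔT.
m = 8.18 lb = 3.710 kg; c = 0.279 cal/(g·K) = 1167 J/(kg·K); ΔT = 10.3 K.
Q = 44612 J  (the unit combination reduces to kg·m²/s² = J)
44612 J × (1 kWh / 3.600×10^6 J) = 0.01239 kWh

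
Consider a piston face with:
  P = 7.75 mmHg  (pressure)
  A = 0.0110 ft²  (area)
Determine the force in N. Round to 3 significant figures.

1.06 N

Rearranging P = F/A for F: F = P·A.
P = 7.75 mmHg = 1033 Pa; A = 0.0110 ft² = 0.001022 m².
F = 1.056 N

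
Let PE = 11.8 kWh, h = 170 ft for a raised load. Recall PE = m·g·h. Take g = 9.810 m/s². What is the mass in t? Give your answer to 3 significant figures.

Solving PE = m·g·h for m: m = PE/(g·h).
PE = 11.8 kWh = 4.248×10^7 J; h = 170 ft = 51.82 m; g = 9.810 m/s².
m = 83570 kg
83570 kg × (1 t / 1000 kg) = 83.57 t

83.6 t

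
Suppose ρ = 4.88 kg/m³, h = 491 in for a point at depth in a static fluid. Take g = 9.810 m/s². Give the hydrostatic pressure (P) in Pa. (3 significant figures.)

P is given directly by: P = ρgh.
ρ = 4.88 kg/m³; h = 491 in = 12.47 m; g = 9.810 m/s².
P = 597.0 Pa

597 Pa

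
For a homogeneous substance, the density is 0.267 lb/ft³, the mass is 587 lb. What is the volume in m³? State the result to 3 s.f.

Solving ρ = m/V for V: V = m/ρ.
ρ = 0.267 lb/ft³ = 4.277 kg/m³; m = 587 lb = 266.3 kg.
V = 62.25 m³

62.3 m³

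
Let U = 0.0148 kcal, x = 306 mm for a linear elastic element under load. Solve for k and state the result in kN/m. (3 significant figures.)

1.32 kN/m

Rearranging U = ½k·x² for k: k = 2U/x².
U = 0.0148 kcal = 61.92 J; x = 306 mm = 0.3060 m.
k = 1323 N/m
1323 N/m × (1 kN/m / 1000 N/m) = 1.323 kN/m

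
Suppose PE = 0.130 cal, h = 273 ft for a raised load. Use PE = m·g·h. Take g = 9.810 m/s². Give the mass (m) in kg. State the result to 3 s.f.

Rearranging PE = m·g·h for m: m = PE/(g·h).
PE = 0.130 cal = 0.5439 J; h = 273 ft = 83.21 m; g = 9.810 m/s².
m = 6.663×10^-4 kg

6.66×10^-4 kg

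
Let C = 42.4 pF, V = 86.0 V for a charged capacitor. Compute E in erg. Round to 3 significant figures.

1.57 erg

E is given directly by: E = ½CV².
C = 42.4 pF = 4.240×10^-11 F; V = 86.0 V.
E = 1.568×10^-7 J
1.568×10^-7 J × (1 erg / 1.000×10^-7 J) = 1.568 erg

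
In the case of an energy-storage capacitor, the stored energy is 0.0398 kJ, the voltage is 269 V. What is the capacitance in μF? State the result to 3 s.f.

1100 μF

Rearranging E = ½C·V² for C: C = 2E/V².
E = 0.0398 kJ = 39.80 J; V = 269 V.
C = 0.001100 F
0.001100 F × (1 μF / 1.000×10^-6 F) = 1100 μF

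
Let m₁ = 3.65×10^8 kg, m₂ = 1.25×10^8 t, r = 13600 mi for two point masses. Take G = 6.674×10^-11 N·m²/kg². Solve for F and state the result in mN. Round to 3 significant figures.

F is given directly by: F = Gm₁m₂/r².
m₁ = 3.65×10^8 kg; m₂ = 1.25×10^8 t = 1.250×10^11 kg; r = 13600 mi = 2.189×10^7 m; G = 6.674×10^-11 N·m²/kg².
F = 6.356×10^-6 N  (the unit combination reduces to kg·m/s² = N)
6.356×10^-6 N × (1 mN / 0.001000 N) = 0.006356 mN

0.00636 mN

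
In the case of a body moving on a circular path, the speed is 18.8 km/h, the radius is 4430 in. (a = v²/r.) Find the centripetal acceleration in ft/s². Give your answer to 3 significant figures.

a is given directly by: a = v²/r.
v = 18.8 km/h = 5.222 m/s; r = 4430 in = 112.5 m.
a = 0.2424 m/s²
0.2424 m/s² × (1 ft/s² / 0.3048 m/s²) = 0.7952 ft/s²

0.795 ft/s²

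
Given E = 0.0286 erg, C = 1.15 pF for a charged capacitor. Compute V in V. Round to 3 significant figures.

70.5 V

Rearranging E = ½C·V² for V: V = √(2E/C).
E = 0.0286 erg = 2.860×10^-9 J; C = 1.15 pF = 1.150×10^-12 F.
V = 70.53 V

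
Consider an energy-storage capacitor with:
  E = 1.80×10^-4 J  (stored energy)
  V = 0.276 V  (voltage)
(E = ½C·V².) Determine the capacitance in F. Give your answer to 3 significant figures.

0.00473 F

Rearranging E = ½C·V² for C: C = 2E/V².
E = 1.80×10^-4 J; V = 0.276 V.
C = 0.004726 F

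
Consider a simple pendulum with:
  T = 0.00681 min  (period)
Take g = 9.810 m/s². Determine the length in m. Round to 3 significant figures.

0.0415 m

Solving T = 2π√(L/g) for L: L = g·(T/2π)².
T = 0.00681 min = 0.4086 s; g = 9.810 m/s².
L = 0.04149 m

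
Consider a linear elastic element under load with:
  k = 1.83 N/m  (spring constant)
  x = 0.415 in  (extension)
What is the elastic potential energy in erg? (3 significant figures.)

1020 erg

Directly: U = ½kx².
k = 1.83 N/m; x = 0.415 in = 0.01054 m.
U = 1.017×10^-4 J
1.017×10^-4 J × (1 erg / 1.000×10^-7 J) = 1017 erg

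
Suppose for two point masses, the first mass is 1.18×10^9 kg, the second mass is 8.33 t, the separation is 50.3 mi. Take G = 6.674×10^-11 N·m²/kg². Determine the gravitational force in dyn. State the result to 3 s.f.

0.0100 dyn

F is given directly by: F = Gm₁m₂/r².
m₁ = 1.18×10^9 kg; m₂ = 8.33 t = 8330 kg; r = 50.3 mi = 80950 m; G = 6.674×10^-11 N·m²/kg².
F = 1.001×10^-7 N
1.001×10^-7 N × (1 dyn / 1.000×10^-5 N) = 0.01001 dyn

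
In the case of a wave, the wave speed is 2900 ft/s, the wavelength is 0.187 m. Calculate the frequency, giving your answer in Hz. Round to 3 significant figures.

4730 Hz

Solving v = f·λ for f: f = v/λ.
v = 2900 ft/s = 883.9 m/s; λ = 0.187 m.
f = 4727 Hz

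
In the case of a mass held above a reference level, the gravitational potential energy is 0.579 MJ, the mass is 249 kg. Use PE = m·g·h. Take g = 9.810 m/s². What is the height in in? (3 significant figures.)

Solving PE = m·g·h for h: h = PE/(m·g).
PE = 0.579 MJ = 5.790×10^5 J; m = 249 kg; g = 9.810 m/s².
h = 237.0 m
237.0 m × (1 in / 0.02540 m) = 9332 in

9330 in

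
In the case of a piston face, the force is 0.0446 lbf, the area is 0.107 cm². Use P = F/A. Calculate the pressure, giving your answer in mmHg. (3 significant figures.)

139 mmHg

P is given directly by: P = F/A.
F = 0.0446 lbf = 0.1984 N; A = 0.107 cm² = 1.070×10^-5 m².
P = 18541 Pa  (the unit combination reduces to kg/(m·s²) = Pa)
18541 Pa × (1 mmHg / 133.3 Pa) = 139.1 mmHg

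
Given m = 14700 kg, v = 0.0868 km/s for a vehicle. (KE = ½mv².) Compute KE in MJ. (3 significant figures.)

KE is given directly by: KE = ½mv².
m = 14700 kg; v = 0.0868 km/s = 86.80 m/s.
KE = 5.538×10^7 J
5.538×10^7 J × (1 MJ / 1.000×10^6 J) = 55.38 MJ

55.4 MJ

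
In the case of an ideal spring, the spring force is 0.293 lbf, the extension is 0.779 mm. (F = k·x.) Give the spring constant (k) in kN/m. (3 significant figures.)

1.67 kN/m

From Hooke's law: k = F/x.
F = 0.293 lbf = 1.303 N; x = 0.779 mm = 7.790×10^-4 m.
k = 1673 N/m
1673 N/m × (1 kN/m / 1000 N/m) = 1.673 kN/m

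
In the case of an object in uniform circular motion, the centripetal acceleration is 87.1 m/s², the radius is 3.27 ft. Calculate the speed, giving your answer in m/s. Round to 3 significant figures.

Rearranging a = v²/r for v: v = √(a·r).
a = 87.1 m/s²; r = 3.27 ft = 0.9967 m.
v = 9.317 m/s

9.32 m/s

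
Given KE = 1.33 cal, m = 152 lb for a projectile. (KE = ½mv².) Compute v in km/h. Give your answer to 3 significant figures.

1.45 km/h

Rearranging: v = √(2·KE/m).
KE = 1.33 cal = 5.565 J; m = 152 lb = 68.95 kg.
v = 0.4018 m/s
0.4018 m/s × (1 km/h / 0.2778 m/s) = 1.446 km/h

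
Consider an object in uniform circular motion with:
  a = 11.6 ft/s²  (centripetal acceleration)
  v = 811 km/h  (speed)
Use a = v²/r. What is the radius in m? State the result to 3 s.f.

14400 m

Rearranging: r = v²/a.
a = 11.6 ft/s² = 3.536 m/s²; v = 811 km/h = 225.3 m/s.
r = 14354 m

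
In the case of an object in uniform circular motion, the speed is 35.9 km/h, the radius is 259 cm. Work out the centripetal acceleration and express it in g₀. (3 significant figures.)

Directly: a = v²/r.
v = 35.9 km/h = 9.972 m/s; r = 259 cm = 2.590 m.
a = 38.40 m/s²
38.40 m/s² × (1 g₀ / 9.807 m/s²) = 3.915 g₀

3.92 g₀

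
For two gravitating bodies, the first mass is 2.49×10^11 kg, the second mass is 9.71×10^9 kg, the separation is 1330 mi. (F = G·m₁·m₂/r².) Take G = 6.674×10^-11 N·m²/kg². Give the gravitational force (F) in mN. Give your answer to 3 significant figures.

From Newton's law of gravitation: F = Gm₁m₂/r².
m₁ = 2.49×10^11 kg; m₂ = 9.71×10^9 kg; r = 1330 mi = 2.140×10^6 m; G = 6.674×10^-11 N·m²/kg².
F = 0.03522 N
0.03522 N × (1 mN / 0.001000 N) = 35.22 mN

35.2 mN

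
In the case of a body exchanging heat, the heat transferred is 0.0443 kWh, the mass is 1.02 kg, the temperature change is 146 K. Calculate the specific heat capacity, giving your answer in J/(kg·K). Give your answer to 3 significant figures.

Rearranging Q = m·c·ΔT for c: c = Q/(m·ΔT).
Q = 0.0443 kWh = 1.595×10^5 J; m = 1.02 kg; ΔT = 146 K.
c = 1071 J/(kg·K)

1070 J/(kg·K)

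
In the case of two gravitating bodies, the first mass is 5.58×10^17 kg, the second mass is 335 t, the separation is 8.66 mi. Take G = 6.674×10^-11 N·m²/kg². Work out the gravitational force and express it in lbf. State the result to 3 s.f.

From Newton's law of gravitation: F = Gm₁m₂/r².
m₁ = 5.58×10^17 kg; m₂ = 335 t = 3.350×10^5 kg; r = 8.66 mi = 13937 m; G = 6.674×10^-11 N·m²/kg².
F = 64229 N
64229 N × (1 lbf / 4.448 N) = 14439 lbf

14400 lbf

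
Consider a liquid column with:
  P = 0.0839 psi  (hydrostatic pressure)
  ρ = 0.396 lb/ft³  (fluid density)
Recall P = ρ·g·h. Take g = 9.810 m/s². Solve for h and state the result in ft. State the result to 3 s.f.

Rearranging: h = P/(ρ·g).
P = 0.0839 psi = 578.5 Pa; ρ = 0.396 lb/ft³ = 6.343 kg/m³; g = 9.810 m/s².
h = 9.296 m
9.296 m × (1 ft / 0.3048 m) = 30.50 ft

30.5 ft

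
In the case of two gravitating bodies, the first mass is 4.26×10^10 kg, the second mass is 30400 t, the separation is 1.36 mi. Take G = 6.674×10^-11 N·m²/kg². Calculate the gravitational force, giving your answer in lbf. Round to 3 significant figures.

4.06 lbf

From Newton's law of gravitation: F = Gm₁m₂/r².
m₁ = 4.26×10^10 kg; m₂ = 30400 t = 3.040×10^7 kg; r = 1.36 mi = 2189 m; G = 6.674×10^-11 N·m²/kg².
F = 18.04 N  (the unit combination reduces to kg·m/s² = N)
18.04 N × (1 lbf / 4.448 N) = 4.056 lbf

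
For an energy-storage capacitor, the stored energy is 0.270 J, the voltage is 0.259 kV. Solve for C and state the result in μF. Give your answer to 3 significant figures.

8.05 μF

Rearranging E = ½C·V² for C: C = 2E/V².
E = 0.270 J; V = 0.259 kV = 259.0 V.
C = 8.050×10^-6 F
8.050×10^-6 F × (1 μF / 1.000×10^-6 F) = 8.050 μF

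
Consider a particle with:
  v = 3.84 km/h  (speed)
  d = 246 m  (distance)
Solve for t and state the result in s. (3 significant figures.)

231 s

Rearranging: t = d/v.
v = 3.84 km/h = 1.067 m/s; d = 246 m.
t = 230.6 s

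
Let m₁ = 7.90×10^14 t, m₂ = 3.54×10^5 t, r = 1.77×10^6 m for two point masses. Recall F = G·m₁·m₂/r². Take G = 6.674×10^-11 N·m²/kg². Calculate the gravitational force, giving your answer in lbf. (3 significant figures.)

From Newton's law of gravitation: F = Gm₁m₂/r².
m₁ = 7.90×10^14 t = 7.900×10^17 kg; m₂ = 3.54×10^5 t = 3.540×10^8 kg; r = 1.77×10^6 m; G = 6.674×10^-11 N·m²/kg².
F = 5958 N  (the unit combination reduces to kg·m/s² = N)
5958 N × (1 lbf / 4.448 N) = 1339 lbf

1340 lbf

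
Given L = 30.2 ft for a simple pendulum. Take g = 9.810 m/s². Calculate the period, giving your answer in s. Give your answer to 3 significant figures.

6.09 s

Directly: T = 2π√(L/g).
L = 30.2 ft = 9.205 m; g = 9.810 m/s².
T = 6.086 s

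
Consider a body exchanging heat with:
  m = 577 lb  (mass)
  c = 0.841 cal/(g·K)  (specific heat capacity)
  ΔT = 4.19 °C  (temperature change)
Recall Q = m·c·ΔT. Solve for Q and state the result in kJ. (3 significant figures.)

3860 kJ

Directly: Q = mcΔT.
m = 577 lb = 261.7 kg; c = 0.841 cal/(g·K) = 3519 J/(kg·K); ΔT = 4.19 °C = 4.190 K.
Q = 3.859×10^6 J
3.859×10^6 J × (1 kJ / 1000 J) = 3859 kJ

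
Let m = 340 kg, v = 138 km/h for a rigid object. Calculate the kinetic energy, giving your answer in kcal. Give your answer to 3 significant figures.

KE is given directly by: KE = ½mv².
m = 340 kg; v = 138 km/h = 38.33 m/s.
KE = 2.498×10^5 J
2.498×10^5 J × (1 kcal / 4184 J) = 59.70 kcal

59.7 kcal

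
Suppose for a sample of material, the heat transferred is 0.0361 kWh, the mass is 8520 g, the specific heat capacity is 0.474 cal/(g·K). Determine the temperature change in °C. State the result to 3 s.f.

7.69 °C

Solving Q = m·c·ΔT for ΔT: ΔT = Q/(m·c).
Q = 0.0361 kWh = 1.300×10^5 J; m = 8520 g = 8.520 kg; c = 0.474 cal/(g·K) = 1983 J/(kg·K).
ΔT = 7.691 K
Since 1 °C = 1 K, 7.691 °C.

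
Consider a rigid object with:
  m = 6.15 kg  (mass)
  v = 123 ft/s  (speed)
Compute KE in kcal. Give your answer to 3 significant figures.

KE is given directly by: KE = ½mv².
m = 6.15 kg; v = 123 ft/s = 37.49 m/s.
KE = 4322 J
4322 J × (1 kcal / 4184 J) = 1.033 kcal

1.03 kcal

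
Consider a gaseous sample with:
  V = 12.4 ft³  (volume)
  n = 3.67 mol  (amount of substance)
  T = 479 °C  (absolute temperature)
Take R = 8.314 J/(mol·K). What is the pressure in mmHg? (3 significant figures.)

490 mmHg

From the ideal-gas law: P = nRT/V.
V = 12.4 ft³ = 0.3511 m³; n = 3.67 mol; T = 479 °C = 752.1 K; R = 8.314 J/(mol·K).
P = 65360 Pa
65360 Pa × (1 mmHg / 133.3 Pa) = 490.2 mmHg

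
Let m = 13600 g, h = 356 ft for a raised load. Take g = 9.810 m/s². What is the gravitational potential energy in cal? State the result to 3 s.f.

PE is given directly by: PE = mgh.
m = 13600 g = 13.60 kg; h = 356 ft = 108.5 m; g = 9.810 m/s².
PE = 14477 J
14477 J × (1 cal / 4.184 J) = 3460 cal

3460 cal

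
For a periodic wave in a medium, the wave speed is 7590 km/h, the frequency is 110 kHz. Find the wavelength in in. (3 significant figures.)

0.755 in

Rearranging v = f·λ for λ: λ = v/f.
v = 7590 km/h = 2108 m/s; f = 110 kHz = 1.100×10^5 Hz.
λ = 0.01917 m
0.01917 m × (1 in / 0.02540 m) = 0.7546 in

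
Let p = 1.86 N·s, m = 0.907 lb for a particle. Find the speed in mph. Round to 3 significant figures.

10.1 mph

Solving p = m·v for v: v = p/m.
p = 1.86 N·s = 1.860 kg·m/s; m = 0.907 lb = 0.4114 kg.
v = 4.521 m/s
4.521 m/s × (1 mph / 0.4470 m/s) = 10.11 mph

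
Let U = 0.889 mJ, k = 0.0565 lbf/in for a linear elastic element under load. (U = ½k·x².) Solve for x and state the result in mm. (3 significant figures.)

Rearranging: x = √(2U/k).
U = 0.889 mJ = 8.890×10^-4 J; k = 0.0565 lbf/in = 9.895 N/m.
x = 0.01340 m
0.01340 m × (1 mm / 0.001000 m) = 13.40 mm

13.4 mm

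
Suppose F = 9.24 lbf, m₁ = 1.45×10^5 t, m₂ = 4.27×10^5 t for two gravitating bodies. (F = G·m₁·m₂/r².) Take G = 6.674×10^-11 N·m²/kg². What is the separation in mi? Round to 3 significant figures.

0.197 mi

Rearranging: r = √(G·m₁m₂/F).
F = 9.24 lbf = 41.10 N; m₁ = 1.45×10^5 t = 1.450×10^8 kg; m₂ = 4.27×10^5 t = 4.270×10^8 kg; G = 6.674×10^-11 N·m²/kg².
r = 317.1 m
317.1 m × (1 mi / 1609 m) = 0.1970 mi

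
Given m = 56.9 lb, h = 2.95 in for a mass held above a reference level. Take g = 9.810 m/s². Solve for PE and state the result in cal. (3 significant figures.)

PE is given directly by: PE = mgh.
m = 56.9 lb = 25.81 kg; h = 2.95 in = 0.07493 m; g = 9.810 m/s².
PE = 18.97 J
18.97 J × (1 cal / 4.184 J) = 4.534 cal

4.53 cal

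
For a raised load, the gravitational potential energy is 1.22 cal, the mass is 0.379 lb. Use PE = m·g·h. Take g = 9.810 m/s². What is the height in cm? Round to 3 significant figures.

Rearranging PE = m·g·h for h: h = PE/(m·g).
PE = 1.22 cal = 5.104 J; m = 0.379 lb = 0.1719 kg; g = 9.810 m/s².
h = 3.027 m
3.027 m × (1 cm / 0.01000 m) = 302.7 cm

303 cm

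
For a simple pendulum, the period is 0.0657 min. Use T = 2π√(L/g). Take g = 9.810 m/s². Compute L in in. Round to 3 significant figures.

152 in

Solving T = 2π√(L/g) for L: L = g·(T/2π)².
T = 0.0657 min = 3.942 s; g = 9.810 m/s².
L = 3.861 m
3.861 m × (1 in / 0.02540 m) = 152.0 in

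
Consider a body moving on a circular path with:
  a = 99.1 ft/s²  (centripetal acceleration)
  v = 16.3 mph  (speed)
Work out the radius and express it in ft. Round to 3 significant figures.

5.77 ft

Rearranging: r = v²/a.
a = 99.1 ft/s² = 30.21 m/s²; v = 16.3 mph = 7.287 m/s.
r = 1.758 m
1.758 m × (1 ft / 0.3048 m) = 5.767 ft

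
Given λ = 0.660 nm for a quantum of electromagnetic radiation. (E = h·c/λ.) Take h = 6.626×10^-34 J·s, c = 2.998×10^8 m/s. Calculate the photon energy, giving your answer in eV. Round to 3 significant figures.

E is given directly by: E = hc/λ.
λ = 0.660 nm = 6.600×10^-10 m; h = 6.626×10^-34 J·s; c = 2.998×10^8 m/s.
E = 3.010×10^-16 J  (the unit combination reduces to kg·m²/s² = J)
3.010×10^-16 J × (1 eV / 1.602×10^-19 J) = 1879 eV

1880 eV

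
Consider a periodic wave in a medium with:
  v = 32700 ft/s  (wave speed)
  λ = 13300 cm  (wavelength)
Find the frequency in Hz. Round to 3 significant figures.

74.9 Hz

Solving v = f·λ for f: f = v/λ.
v = 32700 ft/s = 9967 m/s; λ = 13300 cm = 133.0 m.
f = 74.94 Hz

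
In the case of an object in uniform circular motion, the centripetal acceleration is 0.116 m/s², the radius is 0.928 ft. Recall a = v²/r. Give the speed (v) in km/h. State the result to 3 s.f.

0.652 km/h

Solving a = v²/r for v: v = √(a·r).
a = 0.116 m/s²; r = 0.928 ft = 0.2829 m.
v = 0.1811 m/s
0.1811 m/s × (1 km/h / 0.2778 m/s) = 0.6521 km/h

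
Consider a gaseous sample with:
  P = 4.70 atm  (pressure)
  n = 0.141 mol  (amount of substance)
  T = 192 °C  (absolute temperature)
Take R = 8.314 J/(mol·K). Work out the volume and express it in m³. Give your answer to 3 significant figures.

0.00115 m³

From the ideal-gas law: V = nRT/P.
P = 4.70 atm = 4.762×10^5 Pa; n = 0.141 mol; T = 192 °C = 465.1 K; R = 8.314 J/(mol·K).
V = 0.001145 m³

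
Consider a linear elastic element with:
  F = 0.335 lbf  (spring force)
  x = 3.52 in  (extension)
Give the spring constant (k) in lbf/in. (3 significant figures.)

Rearranging: k = F/x.
F = 0.335 lbf = 1.490 N; x = 3.52 in = 0.08941 m.
k = 16.67 N/m
16.67 N/m × (1 lbf/in / 175.1 N/m) = 0.09517 lbf/in

0.0952 lbf/in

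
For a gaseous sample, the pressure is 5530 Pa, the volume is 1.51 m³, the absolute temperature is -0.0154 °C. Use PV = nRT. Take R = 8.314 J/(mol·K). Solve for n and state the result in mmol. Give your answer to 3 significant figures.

3680 mmol

From the ideal-gas law: n = PV/(RT).
P = 5530 Pa; V = 1.51 m³; T = -0.0154 °C = 273.1 K; R = 8.314 J/(mol·K).
n = 3.677 mol
3.677 mol × (1 mmol / 0.001000 mol) = 3677 mmol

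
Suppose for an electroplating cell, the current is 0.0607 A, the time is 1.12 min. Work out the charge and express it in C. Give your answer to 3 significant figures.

q is given directly by: q = It.
I = 0.0607 A; t = 1.12 min = 67.20 s.
q = 4.079 C

4.08 C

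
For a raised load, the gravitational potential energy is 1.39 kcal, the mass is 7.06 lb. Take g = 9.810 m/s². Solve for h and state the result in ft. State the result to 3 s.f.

Solving PE = m·g·h for h: h = PE/(m·g).
PE = 1.39 kcal = 5816 J; m = 7.06 lb = 3.202 kg; g = 9.810 m/s².
h = 185.1 m
185.1 m × (1 ft / 0.3048 m) = 607.4 ft

607 ft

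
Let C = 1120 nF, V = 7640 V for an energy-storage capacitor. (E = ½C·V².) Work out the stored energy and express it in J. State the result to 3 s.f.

32.7 J

Directly: E = ½CV².
C = 1120 nF = 1.120×10^-6 F; V = 7640 V.
E = 32.69 J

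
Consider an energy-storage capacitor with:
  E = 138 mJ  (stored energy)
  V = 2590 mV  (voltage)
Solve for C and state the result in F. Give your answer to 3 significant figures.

0.0411 F

Rearranging: C = 2E/V².
E = 138 mJ = 0.1380 J; V = 2590 mV = 2.590 V.
C = 0.04114 F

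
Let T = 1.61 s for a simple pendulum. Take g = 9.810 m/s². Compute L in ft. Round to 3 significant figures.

Solving T = 2π√(L/g) for L: L = g·(T/2π)².
T = 1.61 s; g = 9.810 m/s².
L = 0.6441 m
0.6441 m × (1 ft / 0.3048 m) = 2.113 ft

2.11 ft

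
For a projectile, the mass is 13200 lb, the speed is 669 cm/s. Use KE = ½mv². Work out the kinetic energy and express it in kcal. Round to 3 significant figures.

32.0 kcal

KE is given directly by: KE = ½mv².
m = 13200 lb = 5987 kg; v = 669 cm/s = 6.690 m/s.
KE = 1.340×10^5 J
1.340×10^5 J × (1 kcal / 4184 J) = 32.02 kcal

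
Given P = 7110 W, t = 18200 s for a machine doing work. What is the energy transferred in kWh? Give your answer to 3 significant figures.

35.9 kWh

Solving P = W/t for W: W = P·t.
P = 7110 W; t = 18200 s.
W = 1.294×10^8 J  (the unit combination reduces to kg·m²/s² = J)
1.294×10^8 J × (1 kWh / 3.600×10^6 J) = 35.95 kWh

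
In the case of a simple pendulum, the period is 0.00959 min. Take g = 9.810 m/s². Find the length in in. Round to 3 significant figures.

3.24 in

Rearranging: L = g·(T/2π)².
T = 0.00959 min = 0.5754 s; g = 9.810 m/s².
L = 0.08227 m
0.08227 m × (1 in / 0.02540 m) = 3.239 in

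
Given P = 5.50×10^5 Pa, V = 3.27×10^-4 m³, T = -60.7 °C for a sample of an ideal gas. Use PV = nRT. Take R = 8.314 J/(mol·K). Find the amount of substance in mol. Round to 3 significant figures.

Solving PV = nRT for n: n = PV/(RT).
P = 5.50×10^5 Pa; V = 3.27×10^-4 m³; T = -60.7 °C = 212.4 K; R = 8.314 J/(mol·K).
n = 0.1018 mol

0.102 mol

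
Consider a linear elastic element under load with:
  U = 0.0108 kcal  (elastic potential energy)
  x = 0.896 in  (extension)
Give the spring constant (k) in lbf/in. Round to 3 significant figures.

Rearranging U = ½k·x² for k: k = 2U/x².
U = 0.0108 kcal = 45.19 J; x = 0.896 in = 0.02276 m.
k = 1.745×10^5 N/m
1.745×10^5 N/m × (1 lbf/in / 175.1 N/m) = 996.3 lbf/in

996 lbf/in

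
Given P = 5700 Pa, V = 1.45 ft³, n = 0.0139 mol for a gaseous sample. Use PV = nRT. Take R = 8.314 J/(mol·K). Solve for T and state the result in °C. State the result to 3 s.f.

Rearranging: T = PV/(nR).
P = 5700 Pa; V = 1.45 ft³ = 0.04106 m³; n = 0.0139 mol; R = 8.314 J/(mol·K).
T = 2025 K
2025 K − 273.15 = 1752 °C

1750 °C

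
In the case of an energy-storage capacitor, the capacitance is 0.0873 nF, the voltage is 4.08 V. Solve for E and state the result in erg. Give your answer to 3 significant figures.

E is given directly by: E = ½CV².
C = 0.0873 nF = 8.730×10^-11 F; V = 4.08 V.
E = 7.266×10^-10 J  (the unit combination reduces to kg·m²/s² = J)
7.266×10^-10 J × (1 erg / 1.000×10^-7 J) = 0.007266 erg

0.00727 erg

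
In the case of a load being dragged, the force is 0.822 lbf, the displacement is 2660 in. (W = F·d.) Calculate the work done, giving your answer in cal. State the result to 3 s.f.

59.0 cal

Directly: W = F·d.
F = 0.822 lbf = 3.656 N; d = 2660 in = 67.56 m.
W = 247.0 J  (the unit combination reduces to kg·m²/s² = J)
247.0 J × (1 cal / 4.184 J) = 59.04 cal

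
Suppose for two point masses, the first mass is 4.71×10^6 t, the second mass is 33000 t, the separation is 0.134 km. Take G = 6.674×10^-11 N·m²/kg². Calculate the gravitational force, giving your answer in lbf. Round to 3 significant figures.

From Newton's law of gravitation: F = Gm₁m₂/r².
m₁ = 4.71×10^6 t = 4.710×10^9 kg; m₂ = 33000 t = 3.300×10^7 kg; r = 0.134 km = 134.0 m; G = 6.674×10^-11 N·m²/kg².
F = 577.7 N  (the unit combination reduces to kg·m/s² = N)
577.7 N × (1 lbf / 4.448 N) = 129.9 lbf

130 lbf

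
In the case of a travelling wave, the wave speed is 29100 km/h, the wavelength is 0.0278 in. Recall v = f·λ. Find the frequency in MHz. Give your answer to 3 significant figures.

Rearranging: f = v/λ.
v = 29100 km/h = 8083 m/s; λ = 0.0278 in = 7.061×10^-4 m.
f = 1.145×10^7 Hz
1.145×10^7 Hz × (1 MHz / 1.000×10^6 Hz) = 11.45 MHz

11.4 MHz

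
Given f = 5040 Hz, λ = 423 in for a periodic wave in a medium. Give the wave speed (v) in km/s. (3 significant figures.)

Directly: v = fλ.
f = 5040 Hz; λ = 423 in = 10.74 m.
v = 54151 m/s
54151 m/s × (1 km/s / 1000 m/s) = 54.15 km/s

54.2 km/s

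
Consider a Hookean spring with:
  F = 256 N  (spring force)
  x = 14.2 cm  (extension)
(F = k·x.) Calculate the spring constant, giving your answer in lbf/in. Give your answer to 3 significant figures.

10.3 lbf/in

From Hooke's law: k = F/x.
F = 256 N; x = 14.2 cm = 0.1420 m.
k = 1803 N/m
1803 N/m × (1 lbf/in / 175.1 N/m) = 10.29 lbf/in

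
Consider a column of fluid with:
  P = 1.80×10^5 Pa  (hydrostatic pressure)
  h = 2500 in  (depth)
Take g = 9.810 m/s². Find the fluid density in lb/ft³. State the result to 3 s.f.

Rearranging P = ρ·g·h for ρ: ρ = P/(g·h).
P = 1.80×10^5 Pa; h = 2500 in = 63.50 m; g = 9.810 m/s².
ρ = 289.0 kg/m³
289.0 kg/m³ × (1 lb/ft³ / 16.02 kg/m³) = 18.04 lb/ft³

18.0 lb/ft³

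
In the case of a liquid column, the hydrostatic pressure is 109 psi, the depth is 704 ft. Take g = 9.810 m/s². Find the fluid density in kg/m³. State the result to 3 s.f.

357 kg/m³

Solving P = ρ·g·h for ρ: ρ = P/(g·h).
P = 109 psi = 7.515×10^5 Pa; h = 704 ft = 214.6 m; g = 9.810 m/s².
ρ = 357.0 kg/m³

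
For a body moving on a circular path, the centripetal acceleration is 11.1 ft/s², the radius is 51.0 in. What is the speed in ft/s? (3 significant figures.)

Solving a = v²/r for v: v = √(a·r).
a = 11.1 ft/s² = 3.383 m/s²; r = 51.0 in = 1.295 m.
v = 2.093 m/s
2.093 m/s × (1 ft/s / 0.3048 m/s) = 6.868 ft/s

6.87 ft/s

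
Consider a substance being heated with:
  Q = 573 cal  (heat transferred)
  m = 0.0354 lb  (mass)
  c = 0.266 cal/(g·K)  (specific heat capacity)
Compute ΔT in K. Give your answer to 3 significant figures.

134 K

Solving Q = m·c·ΔT for ΔT: ΔT = Q/(m·c).
Q = 573 cal = 2397 J; m = 0.0354 lb = 0.01606 kg; c = 0.266 cal/(g·K) = 1113 J/(kg·K).
ΔT = 134.2 K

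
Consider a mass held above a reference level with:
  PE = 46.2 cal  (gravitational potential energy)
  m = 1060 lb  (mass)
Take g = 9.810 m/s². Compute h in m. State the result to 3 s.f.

Rearranging PE = m·g·h for h: h = PE/(m·g).
PE = 46.2 cal = 193.3 J; m = 1060 lb = 480.8 kg; g = 9.810 m/s².
h = 0.04098 m

0.0410 m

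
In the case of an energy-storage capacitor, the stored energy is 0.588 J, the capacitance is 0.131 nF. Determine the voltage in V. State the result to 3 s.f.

94700 V

Rearranging E = ½C·V² for V: V = √(2E/C).
E = 0.588 J; C = 0.131 nF = 1.310×10^-10 F.
V = 94748 V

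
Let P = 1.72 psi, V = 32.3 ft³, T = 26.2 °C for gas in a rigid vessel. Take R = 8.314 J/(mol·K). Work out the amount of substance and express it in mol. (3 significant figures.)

4.36 mol

From the ideal-gas law: n = PV/(RT).
P = 1.72 psi = 11859 Pa; V = 32.3 ft³ = 0.9146 m³; T = 26.2 °C = 299.3 K; R = 8.314 J/(mol·K).
n = 4.358 mol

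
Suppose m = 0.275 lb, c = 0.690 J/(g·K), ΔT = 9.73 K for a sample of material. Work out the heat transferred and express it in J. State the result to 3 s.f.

837 J

Q is given directly by: Q = mcΔT.
m = 0.275 lb = 0.1247 kg; c = 0.690 J/(g·K) = 690.0 J/(kg·K); ΔT = 9.73 K.
Q = 837.5 J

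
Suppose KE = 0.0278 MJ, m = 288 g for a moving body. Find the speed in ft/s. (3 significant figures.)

1440 ft/s

Rearranging: v = √(2·KE/m).
KE = 0.0278 MJ = 27800 J; m = 288 g = 0.2880 kg.
v = 439.4 m/s
439.4 m/s × (1 ft/s / 0.3048 m/s) = 1442 ft/s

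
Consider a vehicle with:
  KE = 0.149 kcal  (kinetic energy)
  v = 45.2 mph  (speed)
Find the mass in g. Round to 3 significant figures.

Solving KE = ½mv² for m: m = 2·KE/v².
KE = 0.149 kcal = 623.4 J; v = 45.2 mph = 20.21 m/s.
m = 3.054 kg
3.054 kg × (1 g / 0.001000 kg) = 3054 g

3050 g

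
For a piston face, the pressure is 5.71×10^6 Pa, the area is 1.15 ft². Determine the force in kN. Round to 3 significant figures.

Solving P = F/A for F: F = P·A.
P = 5.71×10^6 Pa; A = 1.15 ft² = 0.1068 m².
F = 6.100×10^5 N  (the unit combination reduces to kg·m/s² = N)
6.100×10^5 N × (1 kN / 1000 N) = 610.0 kN

610 kN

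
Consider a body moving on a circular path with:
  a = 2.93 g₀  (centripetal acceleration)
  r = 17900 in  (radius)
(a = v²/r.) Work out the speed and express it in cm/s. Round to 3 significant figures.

11400 cm/s

Rearranging: v = √(a·r).
a = 2.93 g₀ = 28.73 m/s²; r = 17900 in = 454.7 m.
v = 114.3 m/s
114.3 m/s × (1 cm/s / 0.01000 m/s) = 11430 cm/s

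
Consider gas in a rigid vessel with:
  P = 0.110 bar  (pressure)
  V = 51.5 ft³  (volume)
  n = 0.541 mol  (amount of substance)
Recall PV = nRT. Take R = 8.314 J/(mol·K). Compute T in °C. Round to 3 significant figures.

Solving PV = nRT for T: T = PV/(nR).
P = 0.110 bar = 11000 Pa; V = 51.5 ft³ = 1.458 m³; n = 0.541 mol; R = 8.314 J/(mol·K).
T = 3566 K
3566 K − 273.15 = 3293 °C

3290 °C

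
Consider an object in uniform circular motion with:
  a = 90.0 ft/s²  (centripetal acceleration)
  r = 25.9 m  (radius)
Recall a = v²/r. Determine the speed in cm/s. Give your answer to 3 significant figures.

2670 cm/s

Solving a = v²/r for v: v = √(a·r).
a = 90.0 ft/s² = 27.43 m/s²; r = 25.9 m.
v = 26.65 m/s
26.65 m/s × (1 cm/s / 0.01000 m/s) = 2665 cm/s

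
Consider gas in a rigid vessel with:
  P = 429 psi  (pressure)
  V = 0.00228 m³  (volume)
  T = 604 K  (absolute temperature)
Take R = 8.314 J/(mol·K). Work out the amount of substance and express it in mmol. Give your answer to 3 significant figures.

Rearranging PV = nRT for n: n = PV/(RT).
P = 429 psi = 2.958×10^6 Pa; V = 0.00228 m³; T = 604 K; R = 8.314 J/(mol·K).
n = 1.343 mol
1.343 mol × (1 mmol / 0.001000 mol) = 1343 mmol

1340 mmol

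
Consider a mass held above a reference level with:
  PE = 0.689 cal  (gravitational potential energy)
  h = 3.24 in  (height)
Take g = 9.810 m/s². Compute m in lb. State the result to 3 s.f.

Solving PE = m·g·h for m: m = PE/(g·h).
PE = 0.689 cal = 2.883 J; h = 3.24 in = 0.08230 m; g = 9.810 m/s².
m = 3.571 kg
3.571 kg × (1 lb / 0.4536 kg) = 7.872 lb

7.87 lb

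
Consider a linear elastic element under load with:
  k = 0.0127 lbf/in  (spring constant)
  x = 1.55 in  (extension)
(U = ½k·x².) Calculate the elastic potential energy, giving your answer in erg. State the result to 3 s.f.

17200 erg

U is given directly by: U = ½kx².
k = 0.0127 lbf/in = 2.224 N/m; x = 1.55 in = 0.03937 m.
U = 0.001724 J
0.001724 J × (1 erg / 1.000×10^-7 J) = 17237 erg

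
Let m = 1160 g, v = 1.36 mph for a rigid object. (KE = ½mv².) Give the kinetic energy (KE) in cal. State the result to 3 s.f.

KE is given directly by: KE = ½mv².
m = 1160 g = 1.160 kg; v = 1.36 mph = 0.6080 m/s.
KE = 0.2144 J
0.2144 J × (1 cal / 4.184 J) = 0.05124 cal

0.0512 cal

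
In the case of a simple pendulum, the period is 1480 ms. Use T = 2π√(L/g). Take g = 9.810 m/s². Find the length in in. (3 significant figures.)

21.4 in

Rearranging: L = g·(T/2π)².
T = 1480 ms = 1.480 s; g = 9.810 m/s².
L = 0.5443 m
0.5443 m × (1 in / 0.02540 m) = 21.43 in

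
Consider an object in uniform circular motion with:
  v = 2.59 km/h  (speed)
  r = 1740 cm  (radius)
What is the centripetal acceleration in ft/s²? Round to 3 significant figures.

0.0976 ft/s²

Directly: a = v²/r.
v = 2.59 km/h = 0.7194 m/s; r = 1740 cm = 17.40 m.
a = 0.02975 m/s²
0.02975 m/s² × (1 ft/s² / 0.3048 m/s²) = 0.09760 ft/s²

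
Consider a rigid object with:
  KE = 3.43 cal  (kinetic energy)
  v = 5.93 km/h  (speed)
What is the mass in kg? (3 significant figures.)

10.6 kg

Rearranging KE = ½mv² for m: m = 2·KE/v².
KE = 3.43 cal = 14.35 J; v = 5.93 km/h = 1.647 m/s.
m = 10.58 kg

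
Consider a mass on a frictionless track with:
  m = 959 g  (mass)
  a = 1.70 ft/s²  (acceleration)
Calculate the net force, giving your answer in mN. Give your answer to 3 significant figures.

Directly: F = m·a.
m = 959 g = 0.9590 kg; a = 1.70 ft/s² = 0.5182 m/s².
F = 0.4969 N  (the unit combination reduces to kg·m/s² = N)
0.4969 N × (1 mN / 0.001000 N) = 496.9 mN

497 mN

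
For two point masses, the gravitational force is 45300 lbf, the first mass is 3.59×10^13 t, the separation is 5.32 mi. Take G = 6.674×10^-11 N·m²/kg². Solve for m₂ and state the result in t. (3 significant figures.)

From Newton's law of gravitation: m₂ = F·r²/(G·m₁).
F = 45300 lbf = 2.015×10^5 N; m₁ = 3.59×10^13 t = 3.590×10^16 kg; r = 5.32 mi = 8562 m; G = 6.674×10^-11 N·m²/kg².
m₂ = 6.165×10^6 kg
6.165×10^6 kg × (1 t / 1000 kg) = 6165 t

6160 t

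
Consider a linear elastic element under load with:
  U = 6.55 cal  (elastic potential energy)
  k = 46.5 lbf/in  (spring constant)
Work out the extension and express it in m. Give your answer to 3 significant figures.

Solving U = ½k·x² for x: x = √(2U/k).
U = 6.55 cal = 27.41 J; k = 46.5 lbf/in = 8143 N/m.
x = 0.08204 m

0.0820 m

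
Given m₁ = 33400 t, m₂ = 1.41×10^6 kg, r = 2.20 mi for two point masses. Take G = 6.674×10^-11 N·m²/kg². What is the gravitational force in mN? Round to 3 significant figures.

0.251 mN

F is given directly by: F = Gm₁m₂/r².
m₁ = 33400 t = 3.340×10^7 kg; m₂ = 1.41×10^6 kg; r = 2.20 mi = 3541 m; G = 6.674×10^-11 N·m²/kg².
F = 2.507×10^-4 N  (the unit combination reduces to kg·m/s² = N)
2.507×10^-4 N × (1 mN / 0.001000 N) = 0.2507 mN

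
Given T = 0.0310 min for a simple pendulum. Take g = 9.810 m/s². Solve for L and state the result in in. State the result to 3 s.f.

33.8 in

Rearranging T = 2π√(L/g) for L: L = g·(T/2π)².
T = 0.0310 min = 1.860 s; g = 9.810 m/s².
L = 0.8597 m
0.8597 m × (1 in / 0.02540 m) = 33.85 in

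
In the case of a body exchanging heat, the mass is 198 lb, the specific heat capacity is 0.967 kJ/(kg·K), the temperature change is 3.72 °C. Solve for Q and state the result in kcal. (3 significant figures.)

Directly: Q = mcΔT.
m = 198 lb = 89.81 kg; c = 0.967 kJ/(kg·K) = 967.0 J/(kg·K); ΔT = 3.72 °C = 3.720 K.
Q = 3.231×10^5 J
3.231×10^5 J × (1 kcal / 4184 J) = 77.22 kcal

77.2 kcal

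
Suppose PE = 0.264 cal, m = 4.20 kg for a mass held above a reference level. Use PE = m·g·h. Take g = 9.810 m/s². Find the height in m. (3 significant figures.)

0.0268 m

Rearranging: h = PE/(m·g).
PE = 0.264 cal = 1.105 J; m = 4.20 kg; g = 9.810 m/s².
h = 0.02681 m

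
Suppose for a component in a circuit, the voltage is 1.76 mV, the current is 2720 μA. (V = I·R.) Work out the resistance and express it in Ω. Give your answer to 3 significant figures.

0.647 Ω

Rearranging: R = V/I.
V = 1.76 mV = 0.001760 V; I = 2720 μA = 0.002720 A.
R = 0.6471 Ω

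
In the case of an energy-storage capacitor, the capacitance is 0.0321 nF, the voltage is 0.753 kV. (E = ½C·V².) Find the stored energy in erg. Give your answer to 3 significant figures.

91.0 erg

Directly: E = ½CV².
C = 0.0321 nF = 3.210×10^-11 F; V = 0.753 kV = 753.0 V.
E = 9.100×10^-6 J
9.100×10^-6 J × (1 erg / 1.000×10^-7 J) = 91.00 erg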